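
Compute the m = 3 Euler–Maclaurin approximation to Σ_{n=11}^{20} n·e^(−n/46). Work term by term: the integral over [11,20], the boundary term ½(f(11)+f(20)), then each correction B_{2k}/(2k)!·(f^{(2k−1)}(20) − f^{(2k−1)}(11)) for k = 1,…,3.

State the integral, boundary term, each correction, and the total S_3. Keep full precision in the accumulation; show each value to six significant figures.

S_3 ≈ 109.595

The integral term ∫_11^20 x·e^(−x/46) dx = 98.8098.
½[f(11) + f(20)] = ½[8.66043 + 12.9481] = 10.8043.
Integral + boundary = 109.614.
k=1: B_{2}/(2)! × [f^{(1)}(20) − f^{(1)}(11)] = 1/12 × (0.365925 − 0.599042) = -0.0194264.
After k=1: 109.595.
k=2: B_{4}/(4)! × [f^{(3)}(20) − f^{(3)}(11)] = −1/720 × (0.000784847 − 0.00102725) = 3.36675e-07.
After k=2: 109.595.
k=3: B_{6}/(6)! × [f^{(5)}(20) − f^{(5)}(11)] = 1/30240 × (6.60095e-07 − 8.37147e-07) = -5.85491e-12.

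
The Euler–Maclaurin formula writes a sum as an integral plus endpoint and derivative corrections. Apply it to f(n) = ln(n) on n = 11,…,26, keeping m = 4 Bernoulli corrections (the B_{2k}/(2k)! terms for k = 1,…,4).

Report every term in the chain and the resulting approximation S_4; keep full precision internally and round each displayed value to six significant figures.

∫_11^26 ln(x) dx evaluates to 43.3337.
Boundary: ½(f(11) + f(26)) = ½(2.39790 + 3.25810) = 2.82800.
Running total after boundary: 46.1617.
k=1: B_{2}/(2)! × [f^{(1)}(26) − f^{(1)}(11)] = 1/12 × (0.0384615 − 0.0909091) = -0.00437063.
Partial sum through k=1: 46.1573.
k=2: B_{4}/(4)! × [f^{(3)}(26) − f^{(3)}(11)] = −1/720 × (0.000113792 − 0.00150263) = 1.92894e-06.
Partial sum through k=2: 46.1573.
k=3: B_{6}/(6)! × [f^{(5)}(26) − f^{(5)}(11)] = 1/30240 × (2.01997e-06 − 0.000149021) = -4.86115e-09.
Partial sum through k=3: 46.1573.
k=4: B_{8}/(8)! × [f^{(7)}(26) − f^{(7)}(11)] = −1/1209600 × (8.96436e-08 − 3.69474e-05) = 3.04710e-11.

S_4 ≈ 46.1573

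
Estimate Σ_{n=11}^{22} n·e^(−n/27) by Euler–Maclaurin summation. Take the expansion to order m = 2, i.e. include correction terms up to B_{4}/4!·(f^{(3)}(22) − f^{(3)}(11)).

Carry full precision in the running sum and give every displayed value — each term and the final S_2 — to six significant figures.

Integral: ∫_11^22 x·e^(−x/27) dx = 96.9525.
Endpoint term: (f(11) + f(22))/2 = (7.31910 + 9.73987)/2 = 8.52949.
Running total after boundary: 105.482.
Correction k=1: B_{2}/2! · (f^{(1)}(22) − f^{(1)}(11)) = 1/12 · (0.0819854 − 0.394295) = -0.0260258.
Running total after k=1: 105.456.
Correction k=2: B_{4}/4! · (f^{(3)}(22) − f^{(3)}(11)) = −1/720 · (0.00132706 − 0.00236631) = 1.44340e-06.

S_2 ≈ 105.456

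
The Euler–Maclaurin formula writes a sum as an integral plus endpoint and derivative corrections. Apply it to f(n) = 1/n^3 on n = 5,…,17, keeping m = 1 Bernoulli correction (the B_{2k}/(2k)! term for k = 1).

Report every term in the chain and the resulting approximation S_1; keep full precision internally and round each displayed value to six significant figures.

The integral term ∫_5^17 1/x^3 dx = 0.0182699.
Endpoint term: (f(5) + f(17))/2 = (0.00800000 + 0.000203542)/2 = 0.00410177.
So far: 0.0223717.
Order-1 term: 1/12 · (-3.59191e-05 − (-0.00480000)) = 0.000397007.

S_1 ≈ 0.0227687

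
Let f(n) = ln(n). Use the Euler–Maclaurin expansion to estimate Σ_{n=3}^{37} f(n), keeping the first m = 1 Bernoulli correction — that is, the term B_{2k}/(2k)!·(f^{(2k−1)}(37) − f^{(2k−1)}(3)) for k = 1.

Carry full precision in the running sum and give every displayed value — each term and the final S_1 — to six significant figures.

S_1 ≈ 98.6374

Integral: ∫_3^37 ln(x) dx = 96.3081.
Endpoint term: (f(3) + f(37))/2 = (1.09861 + 3.61092)/2 = 2.35477.
Integral + boundary = 98.6629.
k=1: B_{2}/(2)! × [f^{(1)}(37) − f^{(1)}(3)] = 1/12 × (0.0270270 − 0.333333) = -0.0255255.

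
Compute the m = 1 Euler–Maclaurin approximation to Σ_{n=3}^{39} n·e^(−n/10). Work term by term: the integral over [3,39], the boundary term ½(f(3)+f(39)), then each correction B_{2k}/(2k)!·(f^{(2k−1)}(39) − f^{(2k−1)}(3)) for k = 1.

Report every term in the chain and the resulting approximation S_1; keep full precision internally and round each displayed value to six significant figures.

The integral term ∫_3^39 x·e^(−x/10) dx = 86.3878.
Boundary: ½(f(3) + f(39)) = ½(2.22245 + 0.789435) = 1.50594.
Integral + boundary = 87.8938.
k=1: B_{2}/(2)! × [f^{(1)}(39) − f^{(1)}(3)] = 1/12 × (-0.0587015 − 0.518573) = -0.0481062.

S_1 ≈ 87.8457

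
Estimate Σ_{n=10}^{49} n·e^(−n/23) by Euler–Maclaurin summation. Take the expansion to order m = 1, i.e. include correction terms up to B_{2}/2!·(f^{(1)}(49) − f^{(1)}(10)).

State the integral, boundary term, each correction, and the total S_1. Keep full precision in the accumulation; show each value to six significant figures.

S_1 ≈ 300.777

∫_10^49 x·e^(−x/23) dx evaluates to 294.672.
Boundary: ½(f(10) + f(49)) = ½(6.47405 + 5.82050) = 6.14728.
So far: 300.819.
Correction k=1: B_{2}/2! · (f^{(1)}(49) − f^{(1)}(10)) = 1/12 · (-0.134279 − 0.365925) = -0.0416837.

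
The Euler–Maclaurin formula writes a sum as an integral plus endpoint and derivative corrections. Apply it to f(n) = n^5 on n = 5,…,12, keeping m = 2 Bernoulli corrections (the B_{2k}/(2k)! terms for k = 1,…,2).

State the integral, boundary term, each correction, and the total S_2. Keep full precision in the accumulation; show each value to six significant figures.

S_2 ≈ 629408

The integral term ∫_5^12 x^5 dx = 495060.
Boundary: ½(f(5) + f(12)) = ½(3125.00 + 248832) = 125978.
Integral + boundary = 621038.
k=1: B_{2}/(2)! × [f^{(1)}(12) − f^{(1)}(5)] = 1/12 × (103680 − 3125.00) = 8379.58.
Partial sum through k=1: 629418.
k=2: B_{4}/(4)! × [f^{(3)}(12) − f^{(3)}(5)] = −1/720 × (8640.00 − 1500.00) = -9.91667.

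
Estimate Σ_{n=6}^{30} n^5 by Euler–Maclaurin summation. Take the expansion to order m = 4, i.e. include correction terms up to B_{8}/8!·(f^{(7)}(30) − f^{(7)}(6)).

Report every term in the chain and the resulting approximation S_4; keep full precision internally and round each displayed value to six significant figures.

S_4 ≈ 1.33983e+08

Integral: ∫_6^30 x^5 dx = 1.21492e+08.
Boundary: ½(f(6) + f(30)) = ½(7776.00 + 2.43000e+07) = 1.21539e+07.
So far: 1.33646e+08.
k=1: B_{2}/(2)! × [f^{(1)}(30) − f^{(1)}(6)] = 1/12 × (4.05000e+06 − 6480.00) = 336960.
Running total after k=1: 1.33983e+08.
k=2: B_{4}/(4)! × [f^{(3)}(30) − f^{(3)}(6)] = −1/720 × (54000.0 − 2160.00) = -72.0000.
Running total after k=2: 1.33983e+08.
k=3: B_{6}/(6)! × [f^{(5)}(30) − f^{(5)}(6)] = 1/30240 × (120.000 − 120.000) = 0.00000.
Running total after k=3: 1.33983e+08.
k=4: B_{8}/(8)! × [f^{(7)}(30) − f^{(7)}(6)] = −1/1209600 × (0.00000 − 0.00000) = 0.00000.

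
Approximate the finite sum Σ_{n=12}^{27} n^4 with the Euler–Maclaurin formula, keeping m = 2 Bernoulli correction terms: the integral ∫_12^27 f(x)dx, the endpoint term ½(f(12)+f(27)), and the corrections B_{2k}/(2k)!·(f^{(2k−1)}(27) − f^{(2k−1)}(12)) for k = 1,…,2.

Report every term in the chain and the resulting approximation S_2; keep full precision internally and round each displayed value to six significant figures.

∫_12^27 x^4 dx evaluates to 2.82002e+06.
Boundary: ½(f(12) + f(27)) = ½(20736.0 + 531441) = 276088.
Running total after boundary: 3.09610e+06.
Correction k=1: B_{2}/2! · (f^{(1)}(27) − f^{(1)}(12)) = 1/12 · (78732.0 − 6912.00) = 5985.00.
After k=1: 3.10209e+06.
Correction k=2: B_{4}/4! · (f^{(3)}(27) − f^{(3)}(12)) = −1/720 · (648.000 − 288.000) = -0.500000.

S_2 ≈ 3.10209e+06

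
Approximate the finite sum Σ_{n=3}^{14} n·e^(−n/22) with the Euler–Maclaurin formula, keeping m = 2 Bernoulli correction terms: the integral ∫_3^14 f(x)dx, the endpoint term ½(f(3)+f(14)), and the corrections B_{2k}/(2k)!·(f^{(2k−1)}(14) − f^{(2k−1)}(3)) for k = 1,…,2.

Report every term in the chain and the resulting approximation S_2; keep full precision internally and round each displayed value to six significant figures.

The integral term ∫_3^14 x·e^(−x/22) dx = 60.7519.
½[f(3) + f(14)] = ½[2.61758 + 7.40899] = 5.01328.
So far: 65.7652.
k=1: B_{2}/(2)! × [f^{(1)}(14) − f^{(1)}(3)] = 1/12 × (0.192441 − 0.753545) = -0.0467586.
Running total after k=1: 65.7185.
k=2: B_{4}/(4)! × [f^{(3)}(14) − f^{(3)}(3)] = −1/720 × (0.00258444 − 0.00516239) = 3.58048e-06.

S_2 ≈ 65.7185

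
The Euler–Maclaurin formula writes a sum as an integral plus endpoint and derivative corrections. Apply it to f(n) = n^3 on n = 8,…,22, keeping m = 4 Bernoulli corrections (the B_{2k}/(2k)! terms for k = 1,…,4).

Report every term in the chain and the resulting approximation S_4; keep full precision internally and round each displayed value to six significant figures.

∫_8^22 x^3 dx evaluates to 57540.0.
Boundary: ½(f(8) + f(22)) = ½(512.000 + 10648.0) = 5580.00.
Running total after boundary: 63120.0.
Correction k=1: B_{2}/2! · (f^{(1)}(22) − f^{(1)}(8)) = 1/12 · (1452.00 − 192.000) = 105.000.
Running total after k=1: 63225.0.
Correction k=2: B_{4}/4! · (f^{(3)}(22) − f^{(3)}(8)) = −1/720 · (6.00000 − 6.00000) = 0.00000.
Running total after k=2: 63225.0.
Correction k=3: B_{6}/6! · (f^{(5)}(22) − f^{(5)}(8)) = 1/30240 · (0.00000 − 0.00000) = 0.00000.
Running total after k=3: 63225.0.
Correction k=4: B_{8}/8! · (f^{(7)}(22) − f^{(7)}(8)) = −1/1209600 · (0.00000 − 0.00000) = 0.00000.

S_4 ≈ 63225.0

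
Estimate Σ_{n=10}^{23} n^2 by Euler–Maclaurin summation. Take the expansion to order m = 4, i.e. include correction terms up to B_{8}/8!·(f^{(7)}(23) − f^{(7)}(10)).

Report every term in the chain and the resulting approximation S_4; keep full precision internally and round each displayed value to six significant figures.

∫_10^23 x^2 dx evaluates to 3722.33.
½[f(10) + f(23)] = ½[100.000 + 529.000] = 314.500.
Integral + boundary = 4036.83.
Order-1 term: 1/12 · (46.0000 − 20.0000) = 2.16667.
After k=1: 4039.00.
Order-2 term: −1/720 · (0.00000 − 0.00000) = 0.00000.
After k=2: 4039.00.
Order-3 term: 1/30240 · (0.00000 − 0.00000) = 0.00000.
After k=3: 4039.00.
Order-4 term: −1/1209600 · (0.00000 − 0.00000) = 0.00000.

S_4 ≈ 4039.00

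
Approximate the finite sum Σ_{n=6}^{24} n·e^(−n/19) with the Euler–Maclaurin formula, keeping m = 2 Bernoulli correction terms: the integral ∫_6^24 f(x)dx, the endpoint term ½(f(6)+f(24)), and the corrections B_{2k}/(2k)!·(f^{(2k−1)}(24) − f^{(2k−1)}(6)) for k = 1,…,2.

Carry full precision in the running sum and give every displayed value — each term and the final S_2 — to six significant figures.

S_2 ≈ 120.894

The integral term ∫_6^24 x·e^(−x/19) dx = 115.361.
½[f(6) + f(24)] = ½[4.37528 + 6.78623] = 5.58076.
Integral + boundary = 120.942.
Correction k=1: B_{2}/2! · (f^{(1)}(24) − f^{(1)}(6)) = 1/12 · (-0.0744104 − 0.498935) = -0.0477788.
Running total after k=1: 120.894.
Correction k=2: B_{4}/4! · (f^{(3)}(24) − f^{(3)}(6)) = −1/720 · (0.00136041 − 0.00542205) = 5.64117e-06.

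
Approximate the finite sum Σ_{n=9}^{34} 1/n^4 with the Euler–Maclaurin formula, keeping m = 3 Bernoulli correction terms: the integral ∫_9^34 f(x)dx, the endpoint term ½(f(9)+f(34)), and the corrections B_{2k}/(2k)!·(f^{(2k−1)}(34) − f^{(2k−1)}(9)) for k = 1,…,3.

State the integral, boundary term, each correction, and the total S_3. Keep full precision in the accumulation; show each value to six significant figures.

The integral term ∫_9^34 1/x^4 dx = 0.000448766.
Boundary: ½(f(9) + f(34)) = ½(0.000152416 + 7.48315e-07) = 7.65821e-05.
So far: 0.000525349.
Correction k=1: B_{2}/2! · (f^{(1)}(34) − f^{(1)}(9)) = 1/12 · (-8.80370e-08 − (-6.77404e-05)) = 5.63769e-06.
Running total after k=1: 0.000530986.
Correction k=2: B_{4}/4! · (f^{(3)}(34) − f^{(3)}(9)) = −1/720 · (-2.28470e-09 − (-2.50890e-05)) = -3.48427e-08.
Running total after k=2: 0.000530951.
Correction k=3: B_{6}/6! · (f^{(5)}(34) − f^{(5)}(9)) = 1/30240 · (-1.10677e-10 − (-1.73455e-05)) = 5.73591e-10.

S_3 ≈ 0.000530952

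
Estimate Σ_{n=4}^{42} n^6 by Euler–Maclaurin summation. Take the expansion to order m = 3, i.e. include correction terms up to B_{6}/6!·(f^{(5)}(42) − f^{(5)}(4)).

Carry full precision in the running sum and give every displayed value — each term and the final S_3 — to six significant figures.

S_3 ≈ 3.57440e+10

Integral: ∫_4^42 x^6 dx = 3.29342e+10.
Endpoint term: (f(4) + f(42))/2 = (4096.00 + 5.48903e+09)/2 = 2.74452e+09.
So far: 3.56787e+10.
Correction k=1: B_{2}/2! · (f^{(1)}(42) − f^{(1)}(4)) = 1/12 · (7.84147e+08 − 6144.00) = 6.53451e+07.
Partial sum through k=1: 3.57441e+10.
Correction k=2: B_{4}/4! · (f^{(3)}(42) − f^{(3)}(4)) = −1/720 · (8.89056e+06 − 7680.00) = -12337.3.
Partial sum through k=2: 3.57440e+10.
Correction k=3: B_{6}/6! · (f^{(5)}(42) − f^{(5)}(4)) = 1/30240 · (30240.0 − 2880.00) = 0.904762.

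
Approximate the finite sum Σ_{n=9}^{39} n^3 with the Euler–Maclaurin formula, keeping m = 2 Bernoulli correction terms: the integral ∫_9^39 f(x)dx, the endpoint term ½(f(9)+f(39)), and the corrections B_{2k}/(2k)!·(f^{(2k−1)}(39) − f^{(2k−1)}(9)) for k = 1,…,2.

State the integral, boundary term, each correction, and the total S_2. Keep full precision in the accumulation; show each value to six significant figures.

∫_9^39 x^3 dx evaluates to 576720.
½[f(9) + f(39)] = ½[729.000 + 59319.0] = 30024.0.
Running total after boundary: 606744.
Order-1 term: 1/12 · (4563.00 − 243.000) = 360.000.
After k=1: 607104.
Order-2 term: −1/720 · (6.00000 − 6.00000) = 0.00000.

S_2 ≈ 607104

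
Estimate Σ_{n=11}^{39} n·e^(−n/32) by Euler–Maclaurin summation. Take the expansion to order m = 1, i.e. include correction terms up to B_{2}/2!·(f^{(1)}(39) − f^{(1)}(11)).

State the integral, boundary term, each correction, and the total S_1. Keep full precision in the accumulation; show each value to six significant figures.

S_1 ≈ 313.748

∫_11^39 x·e^(−x/32) dx evaluates to 304.128.
Boundary: ½(f(11) + f(39)) = ½(7.80017 + 11.5284) = 9.66427.
Integral + boundary = 313.792.
Correction k=1: B_{2}/2! · (f^{(1)}(39) − f^{(1)}(11)) = 1/12 · (-0.0646624 − 0.465351) = -0.0441678.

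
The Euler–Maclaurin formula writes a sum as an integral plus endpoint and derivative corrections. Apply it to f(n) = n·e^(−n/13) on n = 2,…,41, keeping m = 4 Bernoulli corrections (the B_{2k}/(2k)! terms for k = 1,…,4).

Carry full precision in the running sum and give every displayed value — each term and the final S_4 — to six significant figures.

S_4 ≈ 138.891

The integral term ∫_2^41 x·e^(−x/13) dx = 137.227.
Endpoint term: (f(2) + f(41))/2 = (1.71481 + 1.75019)/2 = 1.73250.
So far: 138.960.
Order-1 term: 1/12 · (-0.0919426 − 0.725496) = -0.0681199.
Running total after k=1: 138.891.
Order-2 term: −1/720 · (-3.88599e-05 − 0.0144397) = 2.01091e-05.
Running total after k=2: 138.891.
Order-3 term: 1/30240 · (2.75928e-06 − 0.000145482) = -4.71967e-09.
Running total after k=3: 138.891.
Order-4 term: −1/1209600 · (3.40148e-08 − 1.21611e-06) = 9.77259e-13.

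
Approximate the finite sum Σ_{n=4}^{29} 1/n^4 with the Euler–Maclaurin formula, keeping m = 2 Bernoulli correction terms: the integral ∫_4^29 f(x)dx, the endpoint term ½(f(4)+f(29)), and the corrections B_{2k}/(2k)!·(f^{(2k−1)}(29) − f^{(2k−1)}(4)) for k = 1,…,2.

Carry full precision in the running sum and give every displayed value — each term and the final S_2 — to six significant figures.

S_2 ≈ 0.00746383

Integral: ∫_4^29 1/x^4 dx = 0.00519467.
Boundary: ½(f(4) + f(29)) = ½(0.00390625 + 1.41387e-06) = 0.00195383.
Running total after boundary: 0.00714850.
k=1: B_{2}/(2)! × [f^{(1)}(29) − f^{(1)}(4)] = 1/12 × (-1.95016e-07 − (-0.00390625)) = 0.000325505.
Partial sum through k=1: 0.00747400.
k=2: B_{4}/(4)! × [f^{(3)}(29) − f^{(3)}(4)] = −1/720 × (-6.95657e-09 − (-0.00732422)) = -1.01725e-05.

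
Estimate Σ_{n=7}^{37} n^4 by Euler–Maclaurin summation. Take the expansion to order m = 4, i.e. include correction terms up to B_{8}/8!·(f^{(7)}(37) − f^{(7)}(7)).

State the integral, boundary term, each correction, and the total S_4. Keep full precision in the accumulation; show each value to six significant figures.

S_4 ≈ 1.48205e+07

The integral term ∫_7^37 x^4 dx = 1.38654e+07.
Boundary: ½(f(7) + f(37)) = ½(2401.00 + 1.87416e+06) = 938281.
So far: 1.48037e+07.
k=1: B_{2}/(2)! × [f^{(1)}(37) − f^{(1)}(7)] = 1/12 × (202612 − 1372.00) = 16770.0.
After k=1: 1.48205e+07.
k=2: B_{4}/(4)! × [f^{(3)}(37) − f^{(3)}(7)] = −1/720 × (888.000 − 168.000) = -1.00000.
After k=2: 1.48205e+07.
k=3: B_{6}/(6)! × [f^{(5)}(37) − f^{(5)}(7)] = 1/30240 × (0.00000 − 0.00000) = 0.00000.
After k=3: 1.48205e+07.
k=4: B_{8}/(8)! × [f^{(7)}(37) − f^{(7)}(7)] = −1/1209600 × (0.00000 − 0.00000) = 0.00000.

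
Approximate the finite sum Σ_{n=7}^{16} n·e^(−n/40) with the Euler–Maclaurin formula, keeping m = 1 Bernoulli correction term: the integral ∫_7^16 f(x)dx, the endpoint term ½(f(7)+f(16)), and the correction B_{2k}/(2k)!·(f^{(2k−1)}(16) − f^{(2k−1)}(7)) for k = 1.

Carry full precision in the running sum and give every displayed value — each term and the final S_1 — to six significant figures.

S_1 ≈ 84.9388

The integral term ∫_7^16 x·e^(−x/40) dx = 76.6623.
Endpoint term: (f(7) + f(16))/2 = (5.87620 + 10.7251)/2 = 8.30066.
Integral + boundary = 84.9630.
Order-1 term: 1/12 · (0.402192 − 0.692552) = -0.0241967.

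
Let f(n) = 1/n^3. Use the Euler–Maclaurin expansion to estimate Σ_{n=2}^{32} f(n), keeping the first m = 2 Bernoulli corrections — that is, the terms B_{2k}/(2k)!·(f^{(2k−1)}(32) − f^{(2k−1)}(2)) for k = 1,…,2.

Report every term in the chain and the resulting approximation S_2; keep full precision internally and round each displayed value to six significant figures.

Integral: ∫_2^32 1/x^3 dx = 0.124512.
½[f(2) + f(32)] = ½[0.125000 + 3.05176e-05] = 0.0625153.
Running total after boundary: 0.187027.
Order-1 term: 1/12 · (-2.86102e-06 − (-0.187500)) = 0.0156248.
Running total after k=1: 0.202652.
Order-2 term: −1/720 · (-5.58794e-08 − (-0.937500)) = -0.00130208.

S_2 ≈ 0.201350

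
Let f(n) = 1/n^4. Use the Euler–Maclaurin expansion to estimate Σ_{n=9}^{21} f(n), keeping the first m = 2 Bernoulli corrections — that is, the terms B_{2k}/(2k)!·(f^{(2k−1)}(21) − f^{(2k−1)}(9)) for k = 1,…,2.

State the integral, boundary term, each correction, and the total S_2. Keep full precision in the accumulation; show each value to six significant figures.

The integral term ∫_9^21 1/x^4 dx = 0.000421254.
½[f(9) + f(21)] = ½[0.000152416 + 5.14189e-06] = 7.87788e-05.
Integral + boundary = 0.000500033.
Correction k=1: B_{2}/2! · (f^{(1)}(21) − f^{(1)}(9)) = 1/12 · (-9.79408e-07 − (-6.77404e-05)) = 5.56341e-06.
Partial sum through k=1: 0.000505596.
Correction k=2: B_{4}/4! · (f^{(3)}(21) − f^{(3)}(9)) = −1/720 · (-6.66264e-08 − (-2.50890e-05)) = -3.47533e-08.

S_2 ≈ 0.000505562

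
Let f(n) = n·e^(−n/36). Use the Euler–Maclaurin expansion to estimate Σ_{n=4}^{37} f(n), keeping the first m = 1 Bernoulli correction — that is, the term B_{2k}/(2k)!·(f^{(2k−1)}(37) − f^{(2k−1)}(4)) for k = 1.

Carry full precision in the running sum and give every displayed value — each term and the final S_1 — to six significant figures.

S_1 ≈ 356.609

Integral: ∫_4^37 x·e^(−x/36) dx = 348.267.
½[f(4) + f(37)] = ½[3.57936 + 13.2386] = 8.40900.
So far: 356.676.
Correction k=1: B_{2}/2! · (f^{(1)}(37) − f^{(1)}(4)) = 1/12 · (-0.00993892 − 0.795413) = -0.0671126.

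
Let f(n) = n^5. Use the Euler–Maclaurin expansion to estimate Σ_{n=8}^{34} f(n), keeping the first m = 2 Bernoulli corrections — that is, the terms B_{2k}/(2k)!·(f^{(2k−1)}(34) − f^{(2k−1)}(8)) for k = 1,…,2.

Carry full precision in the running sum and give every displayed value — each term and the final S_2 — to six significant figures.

S_2 ≈ 2.80713e+08

∫_8^34 x^5 dx evaluates to 2.57424e+08.
Boundary: ½(f(8) + f(34)) = ½(32768.0 + 4.54354e+07) = 2.27341e+07.
So far: 2.80158e+08.
Order-1 term: 1/12 · (6.68168e+06 − 20480.0) = 555100.
Running total after k=1: 2.80713e+08.
Order-2 term: −1/720 · (69360.0 − 3840.00) = -91.0000.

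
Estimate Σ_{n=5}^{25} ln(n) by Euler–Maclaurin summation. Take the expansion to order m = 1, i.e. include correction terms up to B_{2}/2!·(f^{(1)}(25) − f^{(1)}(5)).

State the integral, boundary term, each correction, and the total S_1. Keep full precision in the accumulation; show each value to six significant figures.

The integral term ∫_5^25 ln(x) dx = 52.4247.
Endpoint term: (f(5) + f(25))/2 = (1.60944 + 3.21888)/2 = 2.41416.
Integral + boundary = 54.8389.
Order-1 term: 1/12 · (0.0400000 − 0.200000) = -0.0133333.

S_1 ≈ 54.8255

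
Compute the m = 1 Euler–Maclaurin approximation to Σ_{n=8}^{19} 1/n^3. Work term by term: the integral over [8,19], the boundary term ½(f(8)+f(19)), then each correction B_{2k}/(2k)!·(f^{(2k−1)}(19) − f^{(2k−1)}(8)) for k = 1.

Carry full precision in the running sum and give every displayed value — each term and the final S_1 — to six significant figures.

Integral: ∫_8^19 1/x^3 dx = 0.00642746.
Endpoint term: (f(8) + f(19))/2 = (0.00195312 + 0.000145794)/2 = 0.00104946.
Integral + boundary = 0.00747692.
Order-1 term: 1/12 · (-2.30201e-05 − (-0.000732422)) = 5.91168e-05.

S_1 ≈ 0.00753603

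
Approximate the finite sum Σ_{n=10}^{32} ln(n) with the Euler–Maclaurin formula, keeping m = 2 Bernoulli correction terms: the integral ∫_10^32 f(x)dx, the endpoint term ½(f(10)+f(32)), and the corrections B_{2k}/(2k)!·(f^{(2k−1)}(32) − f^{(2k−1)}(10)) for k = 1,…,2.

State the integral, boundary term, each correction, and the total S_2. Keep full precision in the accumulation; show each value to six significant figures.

S_2 ≈ 68.7561

The integral term ∫_10^32 ln(x) dx = 65.8777.
½[f(10) + f(32)] = ½[2.30259 + 3.46574] = 2.88416.
Running total after boundary: 68.7619.
Order-1 term: 1/12 · (0.0312500 − 0.100000) = -0.00572917.
Running total after k=1: 68.7561.
Order-2 term: −1/720 · (6.10352e-05 − 0.00200000) = 2.69301e-06.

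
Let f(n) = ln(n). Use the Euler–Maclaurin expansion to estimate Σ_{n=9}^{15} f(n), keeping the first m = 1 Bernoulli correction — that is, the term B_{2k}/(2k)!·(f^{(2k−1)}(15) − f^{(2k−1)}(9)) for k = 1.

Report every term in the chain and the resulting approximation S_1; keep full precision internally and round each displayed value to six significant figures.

The integral term ∫_9^15 ln(x) dx = 14.8457.
Endpoint term: (f(9) + f(15))/2 = (2.19722 + 2.70805)/2 = 2.45264.
So far: 17.2984.
Order-1 term: 1/12 · (0.0666667 − 0.111111) = -0.00370370.

S_1 ≈ 17.2947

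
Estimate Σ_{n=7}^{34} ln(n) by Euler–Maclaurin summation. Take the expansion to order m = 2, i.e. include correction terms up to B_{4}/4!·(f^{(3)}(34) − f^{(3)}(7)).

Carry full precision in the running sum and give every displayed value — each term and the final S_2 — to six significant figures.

Integral: ∫_7^34 ln(x) dx = 79.2749.
Endpoint term: (f(7) + f(34))/2 = (1.94591 + 3.52636)/2 = 2.73614.
Integral + boundary = 82.0110.
Correction k=1: B_{2}/2! · (f^{(1)}(34) − f^{(1)}(7)) = 1/12 · (0.0294118 − 0.142857) = -0.00945378.
Partial sum through k=1: 82.0016.
Correction k=2: B_{4}/4! · (f^{(3)}(34) − f^{(3)}(7)) = −1/720 · (5.08854e-05 − 0.00583090) = 8.02780e-06.

S_2 ≈ 82.0016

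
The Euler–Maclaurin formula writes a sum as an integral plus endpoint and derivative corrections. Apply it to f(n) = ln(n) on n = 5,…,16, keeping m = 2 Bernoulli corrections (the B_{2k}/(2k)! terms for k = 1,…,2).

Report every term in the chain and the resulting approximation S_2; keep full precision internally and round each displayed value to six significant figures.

∫_5^16 ln(x) dx evaluates to 25.3142.
Endpoint term: (f(5) + f(16))/2 = (1.60944 + 2.77259)/2 = 2.19101.
So far: 27.5052.
k=1: B_{2}/(2)! × [f^{(1)}(16) − f^{(1)}(5)] = 1/12 × (0.0625000 − 0.200000) = -0.0114583.
Running total after k=1: 27.4938.
k=2: B_{4}/(4)! × [f^{(3)}(16) − f^{(3)}(5)] = −1/720 × (0.000488281 − 0.0160000) = 2.15441e-05.

S_2 ≈ 27.4938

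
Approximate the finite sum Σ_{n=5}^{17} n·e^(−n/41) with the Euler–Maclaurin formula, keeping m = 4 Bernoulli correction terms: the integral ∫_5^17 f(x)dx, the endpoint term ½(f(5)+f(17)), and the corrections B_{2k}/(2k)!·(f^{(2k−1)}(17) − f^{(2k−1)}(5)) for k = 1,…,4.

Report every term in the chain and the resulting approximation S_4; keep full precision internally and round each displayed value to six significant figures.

∫_5^17 x·e^(−x/41) dx evaluates to 98.6075.
Boundary: ½(f(5) + f(17)) = ½(4.42596 + 11.2299) = 7.82793.
Integral + boundary = 106.435.
Order-1 term: 1/12 · (0.386682 − 0.777241) = -0.0325466.
After k=1: 106.403.
Order-2 term: −1/720 · (0.00101597 − 0.00151554) = 6.93848e-07.
After k=2: 106.403.
Order-3 term: 1/30240 · (1.07193e-06 − 1.52809e-06) = -1.50846e-11.
After k=3: 106.403.
Order-4 term: −1/1209600 · (9.15806e-10 − 1.28174e-09) = 3.02523e-16.

S_4 ≈ 106.403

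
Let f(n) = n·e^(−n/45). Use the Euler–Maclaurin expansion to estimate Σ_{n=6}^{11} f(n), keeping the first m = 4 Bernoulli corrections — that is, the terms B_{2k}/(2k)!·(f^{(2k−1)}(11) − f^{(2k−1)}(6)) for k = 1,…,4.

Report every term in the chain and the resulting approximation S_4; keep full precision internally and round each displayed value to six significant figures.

S_4 ≈ 41.9301

∫_6^11 x·e^(−x/45) dx evaluates to 35.0112.
½[f(6) + f(11)] = ½[5.25104 + 8.61453] = 6.93279.
So far: 41.9440.
Correction k=1: B_{2}/2! · (f^{(1)}(11) − f^{(1)}(6)) = 1/12 · (0.591705 − 0.758484) = -0.0138982.
Partial sum through k=1: 41.9301.
Correction k=2: B_{4}/4! · (f^{(3)}(11) − f^{(3)}(6)) = −1/720 · (0.00106567 − 0.00123893) = 2.40635e-07.
Partial sum through k=2: 41.9301.
Correction k=3: B_{6}/6! · (f^{(5)}(11) − f^{(5)}(6)) = 1/30240 · (9.08218e-07 − 1.03867e-06) = -4.31372e-12.
Partial sum through k=3: 41.9301.
Correction k=4: B_{8}/8! · (f^{(7)}(11) − f^{(7)}(6)) = −1/1209600 · (6.37126e-10 − 7.23711e-10) = 7.15815e-17.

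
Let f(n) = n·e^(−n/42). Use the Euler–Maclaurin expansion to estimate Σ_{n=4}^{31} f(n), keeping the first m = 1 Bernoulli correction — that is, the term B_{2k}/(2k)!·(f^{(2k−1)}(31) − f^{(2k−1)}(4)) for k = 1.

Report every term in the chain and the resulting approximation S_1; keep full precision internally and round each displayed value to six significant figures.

S_1 ≈ 300.040

Integral: ∫_4^31 x·e^(−x/42) dx = 290.870.
½[f(4) + f(31)] = ½[3.63663 + 14.8187] = 9.22768.
Integral + boundary = 300.098.
k=1: B_{2}/(2)! × [f^{(1)}(31) − f^{(1)}(4)] = 1/12 × (0.125197 − 0.822570) = -0.0581145.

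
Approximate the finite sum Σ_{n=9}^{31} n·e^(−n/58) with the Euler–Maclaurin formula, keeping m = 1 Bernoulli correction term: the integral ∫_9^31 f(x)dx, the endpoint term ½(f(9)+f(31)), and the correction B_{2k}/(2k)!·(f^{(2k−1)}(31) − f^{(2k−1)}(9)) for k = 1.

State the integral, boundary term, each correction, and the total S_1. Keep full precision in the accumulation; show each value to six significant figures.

Integral: ∫_9^31 x·e^(−x/58) dx = 302.667.
½[f(9) + f(31)] = ½[7.70641 + 18.1651] = 12.9358.
Running total after boundary: 315.602.
Correction k=1: B_{2}/2! · (f^{(1)}(31) − f^{(1)}(9)) = 1/12 · (0.272780 − 0.723398) = -0.0375515.

S_1 ≈ 315.565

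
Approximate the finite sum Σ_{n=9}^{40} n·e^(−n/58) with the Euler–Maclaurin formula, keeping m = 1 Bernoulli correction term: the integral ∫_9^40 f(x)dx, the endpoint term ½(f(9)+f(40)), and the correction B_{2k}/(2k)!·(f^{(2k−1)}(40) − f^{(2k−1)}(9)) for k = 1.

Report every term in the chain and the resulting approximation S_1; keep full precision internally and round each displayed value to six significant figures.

∫_9^40 x·e^(−x/58) dx evaluates to 475.514.
Boundary: ½(f(9) + f(40)) = ½(7.70641 + 20.0700) = 13.8882.
Running total after boundary: 489.402.
k=1: B_{2}/(2)! × [f^{(1)}(40) − f^{(1)}(9)] = 1/12 × (0.155715 − 0.723398) = -0.0473069.

S_1 ≈ 489.355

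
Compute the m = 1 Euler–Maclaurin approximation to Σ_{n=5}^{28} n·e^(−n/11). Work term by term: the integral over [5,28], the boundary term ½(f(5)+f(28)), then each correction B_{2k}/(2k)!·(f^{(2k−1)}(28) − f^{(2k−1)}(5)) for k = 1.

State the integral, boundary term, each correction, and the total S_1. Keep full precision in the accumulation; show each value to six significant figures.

∫_5^28 x·e^(−x/11) dx evaluates to 78.0640.
Endpoint term: (f(5) + f(28))/2 = (3.17368 + 2.19625)/2 = 2.68496.
Running total after boundary: 80.7489.
Correction k=1: B_{2}/2! · (f^{(1)}(28) − f^{(1)}(5)) = 1/12 · (-0.121221 − 0.346220) = -0.0389534.

S_1 ≈ 80.7100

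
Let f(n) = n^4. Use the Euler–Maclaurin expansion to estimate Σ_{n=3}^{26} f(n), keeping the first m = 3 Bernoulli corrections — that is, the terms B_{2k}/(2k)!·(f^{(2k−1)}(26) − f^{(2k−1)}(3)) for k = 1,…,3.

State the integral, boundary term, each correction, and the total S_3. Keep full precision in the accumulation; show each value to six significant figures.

S_3 ≈ 2.61060e+06

∫_3^26 x^4 dx evaluates to 2.37623e+06.
Endpoint term: (f(3) + f(26))/2 = (81.0000 + 456976)/2 = 228528.
Integral + boundary = 2.60476e+06.
k=1: B_{2}/(2)! × [f^{(1)}(26) − f^{(1)}(3)] = 1/12 × (70304.0 − 108.000) = 5849.67.
Partial sum through k=1: 2.61060e+06.
k=2: B_{4}/(4)! × [f^{(3)}(26) − f^{(3)}(3)] = −1/720 × (624.000 − 72.0000) = -0.766667.
Partial sum through k=2: 2.61060e+06.
k=3: B_{6}/(6)! × [f^{(5)}(26) − f^{(5)}(3)] = 1/30240 × (0.00000 − 0.00000) = 0.00000.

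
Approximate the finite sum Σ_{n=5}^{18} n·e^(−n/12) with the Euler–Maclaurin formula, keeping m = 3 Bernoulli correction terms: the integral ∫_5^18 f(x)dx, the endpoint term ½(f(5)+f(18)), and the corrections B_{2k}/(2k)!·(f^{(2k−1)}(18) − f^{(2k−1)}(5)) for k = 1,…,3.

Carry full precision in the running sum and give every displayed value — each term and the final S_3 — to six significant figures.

Integral: ∫_5^18 x·e^(−x/12) dx = 54.1582.
Endpoint term: (f(5) + f(18))/2 = (3.29620 + 4.01634)/2 = 3.65627.
So far: 57.8145.
Order-1 term: 1/12 · (-0.111565 − 0.384557) = -0.0413435.
Partial sum through k=1: 57.7732.
Order-2 term: −1/720 · (0.00232427 − 0.0118267) = 1.31978e-05.
Partial sum through k=2: 57.7732.
Order-3 term: 1/30240 · (3.76618e-05 − 0.000145714) = -3.57314e-09.

S_3 ≈ 57.7732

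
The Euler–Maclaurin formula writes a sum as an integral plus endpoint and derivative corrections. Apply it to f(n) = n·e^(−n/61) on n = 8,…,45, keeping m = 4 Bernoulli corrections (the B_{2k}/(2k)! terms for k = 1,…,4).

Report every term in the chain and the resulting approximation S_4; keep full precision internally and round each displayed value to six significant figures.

Integral: ∫_8^45 x·e^(−x/61) dx = 599.558.
½[f(8) + f(45)] = ½[7.01671 + 21.5195] = 14.2681.
Running total after boundary: 613.826.
k=1: B_{2}/(2)! × [f^{(1)}(45) − f^{(1)}(8)] = 1/12 × (0.125432 − 0.762060) = -0.0530523.
Partial sum through k=1: 613.773.
k=2: B_{4}/(4)! × [f^{(3)}(45) − f^{(3)}(8)] = −1/720 × (0.000290742 − 0.000676226) = 5.35394e-07.
Partial sum through k=2: 613.773.
k=3: B_{6}/(6)! × [f^{(5)}(45) − f^{(5)}(8)] = 1/30240 × (1.47212e-07 − 3.08426e-07) = -5.33114e-12.
Partial sum through k=3: 613.773.
k=4: B_{8}/(8)! × [f^{(7)}(45) − f^{(7)}(8)] = −1/1209600 × (5.81264e-11 − 1.16936e-10) = 4.86191e-17.

S_4 ≈ 613.773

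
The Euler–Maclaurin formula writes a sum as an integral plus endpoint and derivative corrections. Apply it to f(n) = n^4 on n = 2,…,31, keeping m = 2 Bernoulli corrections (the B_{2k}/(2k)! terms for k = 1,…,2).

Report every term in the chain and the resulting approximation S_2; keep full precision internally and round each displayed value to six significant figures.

Integral: ∫_2^31 x^4 dx = 5.72582e+06.
Boundary: ½(f(2) + f(31)) = ½(16.0000 + 923521) = 461768.
Integral + boundary = 6.18759e+06.
Correction k=1: B_{2}/2! · (f^{(1)}(31) − f^{(1)}(2)) = 1/12 · (119164 − 32.0000) = 9927.67.
Partial sum through k=1: 6.19752e+06.
Correction k=2: B_{4}/4! · (f^{(3)}(31) − f^{(3)}(2)) = −1/720 · (744.000 − 48.0000) = -0.966667.

S_2 ≈ 6.19752e+06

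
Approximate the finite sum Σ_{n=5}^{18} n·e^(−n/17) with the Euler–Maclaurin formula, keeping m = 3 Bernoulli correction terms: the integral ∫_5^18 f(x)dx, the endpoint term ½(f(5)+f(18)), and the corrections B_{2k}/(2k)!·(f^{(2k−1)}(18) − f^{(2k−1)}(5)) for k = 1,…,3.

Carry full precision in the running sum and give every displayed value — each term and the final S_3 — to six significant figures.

The integral term ∫_5^18 x·e^(−x/17) dx = 72.3167.
½[f(5) + f(18)] = ½[3.72594 + 6.24355] = 4.98474.
So far: 77.3015.
Correction k=1: B_{2}/2! · (f^{(1)}(18) − f^{(1)}(5)) = 1/12 · (-0.0204037 − 0.526016) = -0.0455349.
After k=1: 77.2560.
Correction k=2: B_{4}/4! · (f^{(3)}(18) − f^{(3)}(5)) = −1/720 · (0.00232984 − 0.00697714) = 6.45458e-06.
After k=2: 77.2560.
Correction k=3: B_{6}/6! · (f^{(5)}(18) − f^{(5)}(5)) = 1/30240 · (1.63677e-05 − 4.19867e-05) = -8.47187e-10.

S_3 ≈ 77.2560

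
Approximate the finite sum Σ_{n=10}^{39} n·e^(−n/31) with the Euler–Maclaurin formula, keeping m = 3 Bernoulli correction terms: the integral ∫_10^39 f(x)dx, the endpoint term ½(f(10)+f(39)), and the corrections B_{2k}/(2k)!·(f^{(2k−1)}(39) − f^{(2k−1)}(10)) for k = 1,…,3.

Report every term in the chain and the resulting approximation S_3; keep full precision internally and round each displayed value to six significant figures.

The integral term ∫_10^39 x·e^(−x/31) dx = 303.835.
½[f(10) + f(39)] = ½[7.24278 + 11.0839] = 9.16336.
So far: 312.998.
Correction k=1: B_{2}/2! · (f^{(1)}(39) − f^{(1)}(10)) = 1/12 · (-0.0733429 − 0.490640) = -0.0469985.
After k=1: 312.951.
Correction k=2: B_{4}/4! · (f^{(3)}(39) − f^{(3)}(10)) = −1/720 · (0.000515155 − 0.00201789) = 2.08713e-06.
After k=2: 312.951.
Correction k=3: B_{6}/6! · (f^{(5)}(39) − f^{(5)}(10)) = 1/30240 · (1.15154e-06 − 3.66830e-06) = -8.32261e-11.

S_3 ≈ 312.951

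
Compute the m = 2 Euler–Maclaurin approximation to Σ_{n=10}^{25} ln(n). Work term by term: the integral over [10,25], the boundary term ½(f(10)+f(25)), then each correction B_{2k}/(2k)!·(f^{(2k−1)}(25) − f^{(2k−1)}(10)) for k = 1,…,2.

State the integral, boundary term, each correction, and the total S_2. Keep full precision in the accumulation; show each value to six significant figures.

S_2 ≈ 45.2018

Integral: ∫_10^25 ln(x) dx = 42.4460.
Endpoint term: (f(10) + f(25))/2 = (2.30259 + 3.21888)/2 = 2.76073.
So far: 45.2068.
k=1: B_{2}/(2)! × [f^{(1)}(25) − f^{(1)}(10)] = 1/12 × (0.0400000 − 0.100000) = -0.00500000.
After k=1: 45.2018.
k=2: B_{4}/(4)! × [f^{(3)}(25) − f^{(3)}(10)] = −1/720 × (0.000128000 − 0.00200000) = 2.60000e-06.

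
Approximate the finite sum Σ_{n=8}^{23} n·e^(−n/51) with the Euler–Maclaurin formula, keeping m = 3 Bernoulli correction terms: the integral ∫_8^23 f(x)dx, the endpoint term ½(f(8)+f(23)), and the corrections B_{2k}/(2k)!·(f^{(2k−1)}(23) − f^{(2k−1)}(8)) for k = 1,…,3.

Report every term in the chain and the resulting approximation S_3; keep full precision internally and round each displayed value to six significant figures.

Integral: ∫_8^23 x·e^(−x/51) dx = 168.107.
Endpoint term: (f(8) + f(23))/2 = (6.83857 + 14.6511)/2 = 10.7448.
Integral + boundary = 178.852.
k=1: B_{2}/(2)! × [f^{(1)}(23) − f^{(1)}(8)] = 1/12 × (0.349727 − 0.720732) = -0.0309170.
Partial sum through k=1: 178.821.
k=2: B_{4}/(4)! × [f^{(3)}(23) − f^{(3)}(8)] = −1/720 × (0.000624273 − 0.000934400) = 4.30732e-07.
Partial sum through k=2: 178.821.
k=3: B_{6}/(6)! × [f^{(5)}(23) − f^{(5)}(8)] = 1/30240 × (4.28330e-07 − 6.11958e-07) = -6.07234e-12.

S_3 ≈ 178.821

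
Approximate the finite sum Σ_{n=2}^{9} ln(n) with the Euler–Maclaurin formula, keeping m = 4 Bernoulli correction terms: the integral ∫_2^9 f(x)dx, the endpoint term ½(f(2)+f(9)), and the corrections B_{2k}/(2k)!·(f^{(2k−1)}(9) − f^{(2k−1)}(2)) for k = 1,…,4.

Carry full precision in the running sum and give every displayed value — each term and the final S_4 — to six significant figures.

∫_2^9 ln(x) dx evaluates to 11.3887.
Boundary: ½(f(2) + f(9)) = ½(0.693147 + 2.19722) = 1.44519.
Running total after boundary: 12.8339.
Correction k=1: B_{2}/2! · (f^{(1)}(9) − f^{(1)}(2)) = 1/12 · (0.111111 − 0.500000) = -0.0324074.
Partial sum through k=1: 12.8015.
Correction k=2: B_{4}/4! · (f^{(3)}(9) − f^{(3)}(2)) = −1/720 · (0.00274348 − 0.250000) = 0.000343412.
Partial sum through k=2: 12.8018.
Correction k=3: B_{6}/6! · (f^{(5)}(9) − f^{(5)}(2)) = 1/30240 · (0.000406442 − 0.750000) = -2.47881e-05.
Partial sum through k=3: 12.8018.
Correction k=4: B_{8}/8! · (f^{(7)}(9) − f^{(7)}(2)) = −1/1209600 · (0.000150534 − 5.62500) = 4.65017e-06.

S_4 ≈ 12.8018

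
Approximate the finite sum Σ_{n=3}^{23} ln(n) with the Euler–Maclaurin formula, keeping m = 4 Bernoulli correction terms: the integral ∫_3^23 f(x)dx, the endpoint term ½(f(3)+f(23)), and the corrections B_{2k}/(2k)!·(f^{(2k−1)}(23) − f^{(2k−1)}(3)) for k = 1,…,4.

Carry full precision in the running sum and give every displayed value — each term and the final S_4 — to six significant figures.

S_4 ≈ 50.9135

The integral term ∫_3^23 ln(x) dx = 48.8205.
Endpoint term: (f(3) + f(23))/2 = (1.09861 + 3.13549)/2 = 2.11705.
Integral + boundary = 50.9376.
Order-1 term: 1/12 · (0.0434783 − 0.333333) = -0.0241546.
After k=1: 50.9134.
Order-2 term: −1/720 · (0.000164379 − 0.0740741) = 0.000102652.
After k=2: 50.9135.
Order-3 term: 1/30240 · (3.72883e-06 − 0.0987654) = -3.26593e-06.
After k=3: 50.9135.
Order-4 term: −1/1209600 · (2.11465e-07 − 0.329218) = 2.72171e-07.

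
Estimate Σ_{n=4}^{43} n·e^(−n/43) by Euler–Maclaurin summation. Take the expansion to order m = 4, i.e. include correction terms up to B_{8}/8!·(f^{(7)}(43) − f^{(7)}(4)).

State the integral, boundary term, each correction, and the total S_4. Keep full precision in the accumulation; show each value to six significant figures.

The integral term ∫_4^43 x·e^(−x/43) dx = 481.061.
½[f(4) + f(43)] = ½[3.64469 + 15.8188] = 9.73175.
So far: 490.793.
Correction k=1: B_{2}/2! · (f^{(1)}(43) − f^{(1)}(4)) = 1/12 · (0.00000 − 0.826412) = -0.0688677.
Running total after k=1: 490.724.
Correction k=2: B_{4}/4! · (f^{(3)}(43) − f^{(3)}(4)) = −1/720 · (0.000397923 − 0.00143253) = 1.43696e-06.
Running total after k=2: 490.724.
Correction k=3: B_{6}/6! · (f^{(5)}(43) − f^{(5)}(4)) = 1/30240 · (4.30419e-07 − 1.30780e-06) = -2.90138e-11.
Running total after k=3: 490.724.
Correction k=4: B_{8}/8! · (f^{(7)}(43) − f^{(7)}(4)) = −1/1209600 · (3.49177e-10 − 9.95584e-10) = 5.34397e-16.

S_4 ≈ 490.724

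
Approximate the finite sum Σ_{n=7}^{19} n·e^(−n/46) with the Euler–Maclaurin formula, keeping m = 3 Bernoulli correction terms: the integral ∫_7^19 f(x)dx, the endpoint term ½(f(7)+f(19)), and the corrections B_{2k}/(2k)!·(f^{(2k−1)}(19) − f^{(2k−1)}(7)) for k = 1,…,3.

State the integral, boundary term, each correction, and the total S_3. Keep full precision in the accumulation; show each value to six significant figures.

S_3 ≈ 124.828

∫_7^19 x·e^(−x/46) dx evaluates to 115.565.
½[f(7) + f(19)] = ½[6.01187 + 12.5710] = 9.29145.
Running total after boundary: 124.856.
Correction k=1: B_{2}/2! · (f^{(1)}(19) − f^{(1)}(7)) = 1/12 · (0.388350 − 0.728146) = -0.0283163.
Partial sum through k=1: 124.828.
Correction k=2: B_{4}/4! · (f^{(3)}(19) − f^{(3)}(7)) = −1/720 · (0.000808893 − 0.00115587) = 4.81915e-07.
Partial sum through k=2: 124.828.
Correction k=3: B_{6}/6! · (f^{(5)}(19) − f^{(5)}(7)) = 1/30240 · (6.77814e-07 − 9.29881e-07) = -8.33554e-12.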